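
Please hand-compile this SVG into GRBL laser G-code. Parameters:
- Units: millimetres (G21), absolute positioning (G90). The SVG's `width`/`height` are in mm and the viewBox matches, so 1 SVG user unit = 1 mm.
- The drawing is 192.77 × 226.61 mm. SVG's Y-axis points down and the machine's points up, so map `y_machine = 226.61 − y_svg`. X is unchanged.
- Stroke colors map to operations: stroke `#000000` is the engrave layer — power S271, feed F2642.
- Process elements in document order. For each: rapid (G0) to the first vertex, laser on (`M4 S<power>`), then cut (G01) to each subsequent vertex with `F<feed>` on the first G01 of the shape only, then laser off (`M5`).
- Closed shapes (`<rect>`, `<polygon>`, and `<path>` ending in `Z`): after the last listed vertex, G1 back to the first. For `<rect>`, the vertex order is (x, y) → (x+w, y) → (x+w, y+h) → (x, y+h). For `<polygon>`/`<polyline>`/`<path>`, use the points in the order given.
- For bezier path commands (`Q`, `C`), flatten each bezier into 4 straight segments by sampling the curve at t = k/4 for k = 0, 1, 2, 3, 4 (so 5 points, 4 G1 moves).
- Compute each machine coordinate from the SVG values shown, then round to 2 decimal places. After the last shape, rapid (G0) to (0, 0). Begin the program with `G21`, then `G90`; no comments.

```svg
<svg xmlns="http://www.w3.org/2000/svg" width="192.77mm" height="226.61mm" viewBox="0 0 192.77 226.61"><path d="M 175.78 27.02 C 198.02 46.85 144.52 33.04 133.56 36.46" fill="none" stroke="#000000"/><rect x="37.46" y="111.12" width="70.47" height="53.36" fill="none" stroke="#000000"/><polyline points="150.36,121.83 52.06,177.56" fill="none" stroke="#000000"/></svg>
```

G21
G90
G0 X175.78 Y199.59
M4 S271
G01 X180.11 Y190.23 F2642
G01 X167.12 Y188.72
G01 X147.91 Y190.28
G01 X133.56 Y190.15
M5
G0 X37.46 Y115.49
M4 S271
G01 X107.93 Y115.49 F2642
G01 X107.93 Y62.13
G01 X37.46 Y62.13
G01 X37.46 Y115.49
M5
G0 X150.36 Y104.78
M4 S271
G01 X52.06 Y49.05 F2642
M5
G0 X0.00 Y0.00

viewBox `0 0 192.77 226.61` with mm width/height → 1 unit = 1 mm. Flip: y_m = 226.61 − y_svg.

**Shape 1** — `<path>` cubic bezier, stroke `#000000` → engrave (S271, F2642). Control points (SVG): P0=(175.78,27.02), P1=(198.02,46.85), P2=(144.52,33.04), P3=(133.56,36.46); sampled at t=k/4. Machine vertices: (175.78,199.59) → (180.11,190.23) → (167.12,188.72) → (147.91,190.28) → (133.56,190.15). Open path.

**Shape 2** — `<rect>` rectangle, stroke `#000000` → engrave (S271, F2642). Machine vertices: (37.46,115.49) → (107.93,115.49) → (107.93,62.13) → (37.46,62.13) → (37.46,115.49). Closed: final G1 returns to the first vertex.

**Shape 3** — `<polyline>` line segment, stroke `#000000` → engrave (S271, F2642). Machine vertices: (150.36,104.78) → (52.06,49.05). Open path.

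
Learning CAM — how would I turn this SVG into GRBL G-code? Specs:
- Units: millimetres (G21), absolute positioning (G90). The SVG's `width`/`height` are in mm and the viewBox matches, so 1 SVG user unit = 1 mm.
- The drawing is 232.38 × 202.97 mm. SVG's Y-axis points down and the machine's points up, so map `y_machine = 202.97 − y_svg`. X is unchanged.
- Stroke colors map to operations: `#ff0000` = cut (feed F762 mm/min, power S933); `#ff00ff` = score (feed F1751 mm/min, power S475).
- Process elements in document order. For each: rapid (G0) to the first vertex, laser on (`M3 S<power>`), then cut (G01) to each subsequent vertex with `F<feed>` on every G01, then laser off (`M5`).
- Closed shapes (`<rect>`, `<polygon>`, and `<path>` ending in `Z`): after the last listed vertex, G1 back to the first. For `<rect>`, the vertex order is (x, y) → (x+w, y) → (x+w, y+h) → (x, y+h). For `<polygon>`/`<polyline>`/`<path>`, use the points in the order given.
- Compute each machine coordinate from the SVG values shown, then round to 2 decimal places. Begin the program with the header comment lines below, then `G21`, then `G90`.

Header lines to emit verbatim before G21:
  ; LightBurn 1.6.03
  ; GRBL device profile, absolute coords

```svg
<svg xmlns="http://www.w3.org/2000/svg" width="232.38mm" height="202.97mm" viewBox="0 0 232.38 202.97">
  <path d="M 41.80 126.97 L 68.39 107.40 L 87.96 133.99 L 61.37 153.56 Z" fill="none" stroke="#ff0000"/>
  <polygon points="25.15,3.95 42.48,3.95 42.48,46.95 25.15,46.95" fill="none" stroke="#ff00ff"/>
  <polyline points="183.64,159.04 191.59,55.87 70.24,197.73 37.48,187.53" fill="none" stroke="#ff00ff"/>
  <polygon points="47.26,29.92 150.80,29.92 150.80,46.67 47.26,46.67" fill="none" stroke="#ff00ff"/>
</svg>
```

; LightBurn 1.6.03
; GRBL device profile, absolute coords
G21
G90
G0 X41.80 Y76.00
M3 S933
G01 X68.39 Y95.57 F762
G01 X87.96 Y68.98 F762
G01 X61.37 Y49.41 F762
G01 X41.80 Y76.00 F762
M5
G0 X25.15 Y199.02
M3 S475
G01 X42.48 Y199.02 F1751
G01 X42.48 Y156.02 F1751
G01 X25.15 Y156.02 F1751
G01 X25.15 Y199.02 F1751
M5
G0 X183.64 Y43.93
M3 S475
G01 X191.59 Y147.10 F1751
G01 X70.24 Y5.24 F1751
G01 X37.48 Y15.44 F1751
M5
G0 X47.26 Y173.05
M3 S475
G01 X150.80 Y173.05 F1751
G01 X150.80 Y156.30 F1751
G01 X47.26 Y156.30 F1751
G01 X47.26 Y173.05 F1751
M5

viewBox `0 0 232.38 202.97` with mm width/height → 1 unit = 1 mm. Flip: y_m = 202.97 − y_svg.

**Shape 1** — `<path>` regular polygon, stroke `#ff0000` → cut (S933, F762). Machine vertices: (41.80,76.00) → (68.39,95.57) → (87.96,68.98) → (61.37,49.41) → (41.80,76.00). Closed: final G1 returns to the first vertex.

**Shape 2** — `<polygon>` rectangle, stroke `#ff00ff` → score (S475, F1751). Machine vertices: (25.15,199.02) → (42.48,199.02) → (42.48,156.02) → (25.15,156.02) → (25.15,199.02). Closed: final G1 returns to the first vertex.

**Shape 3** — `<polyline>` open polyline, stroke `#ff00ff` → score (S475, F1751). Machine vertices: (183.64,43.93) → (191.59,147.10) → (70.24,5.24) → (37.48,15.44). Open path.

**Shape 4** — `<polygon>` rectangle, stroke `#ff00ff` → score (S475, F1751). Machine vertices: (47.26,173.05) → (150.80,173.05) → (150.80,156.30) → (47.26,156.30) → (47.26,173.05). Closed: final G1 returns to the first vertex.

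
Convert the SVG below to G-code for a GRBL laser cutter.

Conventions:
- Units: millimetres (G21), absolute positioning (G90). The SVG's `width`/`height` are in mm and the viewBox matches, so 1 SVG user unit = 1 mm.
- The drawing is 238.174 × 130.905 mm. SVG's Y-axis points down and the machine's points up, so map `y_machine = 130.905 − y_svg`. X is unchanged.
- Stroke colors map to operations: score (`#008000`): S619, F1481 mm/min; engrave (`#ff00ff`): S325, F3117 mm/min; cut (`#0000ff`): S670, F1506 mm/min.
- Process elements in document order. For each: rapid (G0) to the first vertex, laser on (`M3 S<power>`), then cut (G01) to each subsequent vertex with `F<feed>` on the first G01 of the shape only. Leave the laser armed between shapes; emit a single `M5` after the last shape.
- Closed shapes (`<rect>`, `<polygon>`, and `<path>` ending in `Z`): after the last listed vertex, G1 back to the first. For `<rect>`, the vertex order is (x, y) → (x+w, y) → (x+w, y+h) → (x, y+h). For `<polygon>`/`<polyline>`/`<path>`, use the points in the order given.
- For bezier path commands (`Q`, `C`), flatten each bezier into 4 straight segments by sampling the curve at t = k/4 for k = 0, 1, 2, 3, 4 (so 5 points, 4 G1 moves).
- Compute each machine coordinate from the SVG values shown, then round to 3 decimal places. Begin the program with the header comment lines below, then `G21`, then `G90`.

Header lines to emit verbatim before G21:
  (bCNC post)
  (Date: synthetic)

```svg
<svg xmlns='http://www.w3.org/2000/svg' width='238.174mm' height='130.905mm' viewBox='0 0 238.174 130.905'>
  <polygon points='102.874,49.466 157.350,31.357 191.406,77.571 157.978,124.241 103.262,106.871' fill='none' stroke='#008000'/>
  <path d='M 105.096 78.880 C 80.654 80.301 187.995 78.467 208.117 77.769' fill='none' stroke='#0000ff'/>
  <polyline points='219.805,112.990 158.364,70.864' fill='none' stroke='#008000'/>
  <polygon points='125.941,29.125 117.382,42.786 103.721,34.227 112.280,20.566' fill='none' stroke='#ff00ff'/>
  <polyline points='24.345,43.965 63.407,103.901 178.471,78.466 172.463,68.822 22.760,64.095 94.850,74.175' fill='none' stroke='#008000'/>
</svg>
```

(bCNC post)
(Date: synthetic)
G21
G90
G0 X102.874 Y81.439
M3 S619
G01 X157.350 Y99.548 F1481
G01 X191.406 Y53.334
G01 X157.978 Y6.664
G01 X103.262 Y24.034
G01 X102.874 Y81.439
G0 X105.096 Y52.025
M3 S670
G01 X108.052 Y51.501 F1506
G01 X139.895 Y51.786
G01 X180.094 Y52.468
G01 X208.117 Y53.136
G0 X219.805 Y17.915
M3 S619
G01 X158.364 Y60.041 F1481
G0 X125.941 Y101.780
M3 S325
G01 X117.382 Y88.119 F3117
G01 X103.721 Y96.678
G01 X112.280 Y110.339
G01 X125.941 Y101.780
G0 X24.345 Y86.940
M3 S619
G01 X63.407 Y27.004 F1481
G01 X178.471 Y52.439
G01 X172.463 Y62.083
G01 X22.760 Y66.810
G01 X94.850 Y56.730
M5

Since the viewBox matches the mm dimensions, user units are millimetres directly. The only transform is the Y-flip y_m = 130.905 − y_svg.

Shape 1 is a regular polygon drawn with `<polygon>`. Its stroke #008000 means score at S619, F1481. After flipping Y the toolpath is (102.874,81.439) → (157.350,99.548) → (191.406,53.334) → (157.978,6.664) → (103.262,24.034) → (102.874,81.439), returning to the start.

Shape 2 is a cubic bezier drawn with `<path>`. Its stroke #0000ff means cut at S670, F1506. After flipping Y the toolpath is (105.096,52.025) → (108.052,51.501) → (139.895,51.786) → (180.094,52.468) → (208.117,53.136).

Shape 3 is a line segment drawn with `<polyline>`. Its stroke #008000 means score at S619, F1481. After flipping Y the toolpath is (219.805,17.915) → (158.364,60.041).

Shape 4 is a regular polygon drawn with `<polygon>`. Its stroke #ff00ff means engrave at S325, F3117. After flipping Y the toolpath is (125.941,101.780) → (117.382,88.119) → (103.721,96.678) → (112.280,110.339) → (125.941,101.780), returning to the start.

Shape 5 is a open polyline drawn with `<polyline>`. Its stroke #008000 means score at S619, F1481. After flipping Y the toolpath is (24.345,86.940) → (63.407,27.004) → (178.471,52.439) → (172.463,62.083) → (22.760,66.810) → (94.850,56.730).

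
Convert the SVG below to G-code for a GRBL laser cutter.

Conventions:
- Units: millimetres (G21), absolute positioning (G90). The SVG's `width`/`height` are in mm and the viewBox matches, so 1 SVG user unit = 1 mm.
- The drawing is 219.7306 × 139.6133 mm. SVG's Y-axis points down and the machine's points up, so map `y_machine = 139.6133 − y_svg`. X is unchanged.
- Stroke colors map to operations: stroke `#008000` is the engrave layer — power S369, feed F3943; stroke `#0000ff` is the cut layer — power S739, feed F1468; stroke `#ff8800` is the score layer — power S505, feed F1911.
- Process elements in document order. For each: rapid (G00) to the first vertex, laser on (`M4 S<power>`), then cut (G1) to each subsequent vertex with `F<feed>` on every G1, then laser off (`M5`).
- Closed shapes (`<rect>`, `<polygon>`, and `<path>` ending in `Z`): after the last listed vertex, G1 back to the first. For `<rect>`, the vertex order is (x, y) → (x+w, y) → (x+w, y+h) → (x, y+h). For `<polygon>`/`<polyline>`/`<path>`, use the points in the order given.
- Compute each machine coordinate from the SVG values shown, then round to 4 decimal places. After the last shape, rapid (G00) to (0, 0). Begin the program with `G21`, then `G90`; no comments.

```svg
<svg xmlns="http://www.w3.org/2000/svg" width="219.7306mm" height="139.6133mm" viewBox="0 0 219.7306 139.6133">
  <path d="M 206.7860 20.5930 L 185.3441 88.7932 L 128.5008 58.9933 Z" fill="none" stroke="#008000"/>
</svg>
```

1 u = 1 mm; y_m = 139.6133 − y.

[1] `<path>` closed polygon, #008000→engrave S369 F3943: (206.7860,119.0203) → (185.3441,50.8201) → (128.5008,80.6200) → (206.7860,119.0203) (closed)

G21
G90
G00 X206.7860 Y119.0203
M4 S369
G1 X185.3441 Y50.8201 F3943
G1 X128.5008 Y80.6200 F3943
G1 X206.7860 Y119.0203 F3943
M5
G00 X0.0000 Y0.0000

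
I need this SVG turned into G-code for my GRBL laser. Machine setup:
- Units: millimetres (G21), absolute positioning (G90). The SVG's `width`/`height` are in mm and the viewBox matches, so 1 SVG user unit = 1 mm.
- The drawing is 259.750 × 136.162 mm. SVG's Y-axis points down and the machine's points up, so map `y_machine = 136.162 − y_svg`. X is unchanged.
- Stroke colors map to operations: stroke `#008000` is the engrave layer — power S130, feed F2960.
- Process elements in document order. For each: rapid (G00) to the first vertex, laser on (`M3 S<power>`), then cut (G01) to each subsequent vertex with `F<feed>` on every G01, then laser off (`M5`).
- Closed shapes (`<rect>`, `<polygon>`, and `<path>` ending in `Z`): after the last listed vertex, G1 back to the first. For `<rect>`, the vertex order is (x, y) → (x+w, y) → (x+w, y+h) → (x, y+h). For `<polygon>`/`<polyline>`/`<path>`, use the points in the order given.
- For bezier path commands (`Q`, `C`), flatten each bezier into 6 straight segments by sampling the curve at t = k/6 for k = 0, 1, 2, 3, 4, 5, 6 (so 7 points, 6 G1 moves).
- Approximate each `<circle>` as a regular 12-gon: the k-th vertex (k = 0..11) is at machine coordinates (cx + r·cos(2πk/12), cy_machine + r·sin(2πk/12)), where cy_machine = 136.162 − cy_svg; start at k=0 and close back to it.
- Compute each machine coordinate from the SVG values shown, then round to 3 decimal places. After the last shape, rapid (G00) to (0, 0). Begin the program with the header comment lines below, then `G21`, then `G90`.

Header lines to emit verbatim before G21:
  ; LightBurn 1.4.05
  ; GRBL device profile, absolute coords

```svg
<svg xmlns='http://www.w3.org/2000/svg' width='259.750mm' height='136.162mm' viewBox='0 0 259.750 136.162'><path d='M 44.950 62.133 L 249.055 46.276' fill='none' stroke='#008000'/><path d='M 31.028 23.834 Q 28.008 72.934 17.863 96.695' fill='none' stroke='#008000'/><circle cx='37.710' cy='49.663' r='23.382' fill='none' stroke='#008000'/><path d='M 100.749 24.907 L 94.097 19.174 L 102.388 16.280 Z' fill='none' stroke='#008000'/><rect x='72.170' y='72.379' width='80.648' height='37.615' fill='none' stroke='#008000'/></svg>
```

viewBox `0 0 259.750 136.162` with mm width/height → 1 unit = 1 mm. Flip: y_m = 136.162 − y_svg.

**Shape 1** — `<path>` line segment, stroke `#008000` → engrave (S130, F2960). Machine vertices: (44.950,74.029) → (249.055,89.886). Open path.

**Shape 2** — `<path>` quadratic bezier, stroke `#008000` → engrave (S130, F2960). Control points (SVG): P0=(31.028,23.834), P1=(28.008,72.934), P2=(17.863,96.695); sampled at t=k/6. Machine vertices: (31.028,112.328) → (29.823,96.665) → (28.223,82.410) → (26.227,69.563) → (23.835,58.123) → (21.047,48.091) → (17.863,39.467). Open path.

**Shape 3** — `<circle>` circle, stroke `#008000` → engrave (S130, F2960). Machine vertices: (61.092,86.499) → (57.959,98.190) → (49.401,106.748) → (37.710,109.881) → (26.019,106.748) → (17.461,98.190) → (14.328,86.499) → (17.461,74.808) → (26.019,66.250) → (37.710,63.117) → (49.401,66.250) → (57.959,74.808) → (61.092,86.499). Closed: final G1 returns to the first vertex.

**Shape 4** — `<path>` regular polygon, stroke `#008000` → engrave (S130, F2960). Machine vertices: (100.749,111.255) → (94.097,116.988) → (102.388,119.882) → (100.749,111.255). Closed: final G1 returns to the first vertex.

**Shape 5** — `<rect>` rectangle, stroke `#008000` → engrave (S130, F2960). Machine vertices: (72.170,63.783) → (152.818,63.783) → (152.818,26.168) → (72.170,26.168) → (72.170,63.783). Closed: final G1 returns to the first vertex.

; LightBurn 1.4.05
; GRBL device profile, absolute coords
G21
G90
G00 X44.950 Y74.029
M3 S130
G01 X249.055 Y89.886 F2960
M5
G00 X31.028 Y112.328
M3 S130
G01 X29.823 Y96.665 F2960
G01 X28.223 Y82.410 F2960
G01 X26.227 Y69.563 F2960
G01 X23.835 Y58.123 F2960
G01 X21.047 Y48.091 F2960
G01 X17.863 Y39.467 F2960
M5
G00 X61.092 Y86.499
M3 S130
G01 X57.959 Y98.190 F2960
G01 X49.401 Y106.748 F2960
G01 X37.710 Y109.881 F2960
G01 X26.019 Y106.748 F2960
G01 X17.461 Y98.190 F2960
G01 X14.328 Y86.499 F2960
G01 X17.461 Y74.808 F2960
G01 X26.019 Y66.250 F2960
G01 X37.710 Y63.117 F2960
G01 X49.401 Y66.250 F2960
G01 X57.959 Y74.808 F2960
G01 X61.092 Y86.499 F2960
M5
G00 X100.749 Y111.255
M3 S130
G01 X94.097 Y116.988 F2960
G01 X102.388 Y119.882 F2960
G01 X100.749 Y111.255 F2960
M5
G00 X72.170 Y63.783
M3 S130
G01 X152.818 Y63.783 F2960
G01 X152.818 Y26.168 F2960
G01 X72.170 Y26.168 F2960
G01 X72.170 Y63.783 F2960
M5
G00 X0.000 Y0.000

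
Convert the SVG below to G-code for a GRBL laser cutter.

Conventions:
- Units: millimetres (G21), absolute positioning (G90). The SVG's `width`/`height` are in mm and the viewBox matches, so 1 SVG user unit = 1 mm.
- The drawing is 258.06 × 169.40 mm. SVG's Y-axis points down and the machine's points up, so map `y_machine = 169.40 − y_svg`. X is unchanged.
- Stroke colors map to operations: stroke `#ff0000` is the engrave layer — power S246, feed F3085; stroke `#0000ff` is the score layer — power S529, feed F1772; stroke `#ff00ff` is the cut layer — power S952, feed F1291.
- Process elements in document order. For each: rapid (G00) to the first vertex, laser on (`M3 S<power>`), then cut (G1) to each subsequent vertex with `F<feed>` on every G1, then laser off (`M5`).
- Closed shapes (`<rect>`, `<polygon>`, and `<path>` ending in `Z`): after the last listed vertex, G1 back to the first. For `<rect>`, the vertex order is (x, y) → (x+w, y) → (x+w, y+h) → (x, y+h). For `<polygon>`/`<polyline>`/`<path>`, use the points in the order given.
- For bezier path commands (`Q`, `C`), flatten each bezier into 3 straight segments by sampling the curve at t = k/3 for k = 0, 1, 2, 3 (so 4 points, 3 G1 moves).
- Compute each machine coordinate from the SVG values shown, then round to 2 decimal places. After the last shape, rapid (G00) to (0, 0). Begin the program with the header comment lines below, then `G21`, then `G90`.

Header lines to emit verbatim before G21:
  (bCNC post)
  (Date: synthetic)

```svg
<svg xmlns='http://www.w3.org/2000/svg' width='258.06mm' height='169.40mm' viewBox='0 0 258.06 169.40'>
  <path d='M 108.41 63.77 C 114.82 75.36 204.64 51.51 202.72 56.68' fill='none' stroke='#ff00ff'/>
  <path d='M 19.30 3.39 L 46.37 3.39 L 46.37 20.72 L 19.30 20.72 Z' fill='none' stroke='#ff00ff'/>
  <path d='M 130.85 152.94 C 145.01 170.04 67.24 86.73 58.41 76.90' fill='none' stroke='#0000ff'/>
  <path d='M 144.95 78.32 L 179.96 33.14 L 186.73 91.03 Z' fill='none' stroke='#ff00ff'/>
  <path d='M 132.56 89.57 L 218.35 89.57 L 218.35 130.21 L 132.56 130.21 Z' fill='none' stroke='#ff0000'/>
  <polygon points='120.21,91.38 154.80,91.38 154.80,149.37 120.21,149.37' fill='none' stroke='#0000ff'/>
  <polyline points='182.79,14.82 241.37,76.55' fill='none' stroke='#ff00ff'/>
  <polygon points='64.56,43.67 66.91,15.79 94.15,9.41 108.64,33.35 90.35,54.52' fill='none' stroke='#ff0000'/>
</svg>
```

Since the viewBox matches the mm dimensions, user units are millimetres directly. The only transform is the Y-flip y_m = 169.40 − y_svg.

Shape 1 is a cubic bezier drawn with `<path>`. Its stroke #ff00ff means cut at S952, F1291. After flipping Y the toolpath is (108.41,105.63) → (136.14,103.47) → (180.55,110.60) → (202.72,112.72).

Shape 2 is a rectangle drawn with `<path>`. Its stroke #ff00ff means cut at S952, F1291. After flipping Y the toolpath is (19.30,166.01) → (46.37,166.01) → (46.37,148.68) → (19.30,148.68) → (19.30,166.01), returning to the start.

Shape 3 is a cubic bezier drawn with `<path>`. Its stroke #0000ff means score at S529, F1772. After flipping Y the toolpath is (130.85,16.46) → (120.32,26.39) → (84.26,64.62) → (58.41,92.50).

Shape 4 is a closed polygon drawn with `<path>`. Its stroke #ff00ff means cut at S952, F1291. After flipping Y the toolpath is (144.95,91.08) → (179.96,136.26) → (186.73,78.37) → (144.95,91.08), returning to the start.

Shape 5 is a rectangle drawn with `<path>`. Its stroke #ff0000 means engrave at S246, F3085. After flipping Y the toolpath is (132.56,79.83) → (218.35,79.83) → (218.35,39.19) → (132.56,39.19) → (132.56,79.83), returning to the start.

Shape 6 is a rectangle drawn with `<polygon>`. Its stroke #0000ff means score at S529, F1772. After flipping Y the toolpath is (120.21,78.02) → (154.80,78.02) → (154.80,20.03) → (120.21,20.03) → (120.21,78.02), returning to the start.

Shape 7 is a line segment drawn with `<polyline>`. Its stroke #ff00ff means cut at S952, F1291. After flipping Y the toolpath is (182.79,154.58) → (241.37,92.85).

Shape 8 is a regular polygon drawn with `<polygon>`. Its stroke #ff0000 means engrave at S246, F3085. After flipping Y the toolpath is (64.56,125.73) → (66.91,153.61) → (94.15,159.99) → (108.64,136.05) → (90.35,114.88) → (64.56,125.73), returning to the start.

(bCNC post)
(Date: synthetic)
G21
G90
G00 X108.41 Y105.63
M3 S952
G1 X136.14 Y103.47 F1291
G1 X180.55 Y110.60 F1291
G1 X202.72 Y112.72 F1291
M5
G00 X19.30 Y166.01
M3 S952
G1 X46.37 Y166.01 F1291
G1 X46.37 Y148.68 F1291
G1 X19.30 Y148.68 F1291
G1 X19.30 Y166.01 F1291
M5
G00 X130.85 Y16.46
M3 S529
G1 X120.32 Y26.39 F1772
G1 X84.26 Y64.62 F1772
G1 X58.41 Y92.50 F1772
M5
G00 X144.95 Y91.08
M3 S952
G1 X179.96 Y136.26 F1291
G1 X186.73 Y78.37 F1291
G1 X144.95 Y91.08 F1291
M5
G00 X132.56 Y79.83
M3 S246
G1 X218.35 Y79.83 F3085
G1 X218.35 Y39.19 F3085
G1 X132.56 Y39.19 F3085
G1 X132.56 Y79.83 F3085
M5
G00 X120.21 Y78.02
M3 S529
G1 X154.80 Y78.02 F1772
G1 X154.80 Y20.03 F1772
G1 X120.21 Y20.03 F1772
G1 X120.21 Y78.02 F1772
M5
G00 X182.79 Y154.58
M3 S952
G1 X241.37 Y92.85 F1291
M5
G00 X64.56 Y125.73
M3 S246
G1 X66.91 Y153.61 F3085
G1 X94.15 Y159.99 F3085
G1 X108.64 Y136.05 F3085
G1 X90.35 Y114.88 F3085
G1 X64.56 Y125.73 F3085
M5
G00 X0.00 Y0.00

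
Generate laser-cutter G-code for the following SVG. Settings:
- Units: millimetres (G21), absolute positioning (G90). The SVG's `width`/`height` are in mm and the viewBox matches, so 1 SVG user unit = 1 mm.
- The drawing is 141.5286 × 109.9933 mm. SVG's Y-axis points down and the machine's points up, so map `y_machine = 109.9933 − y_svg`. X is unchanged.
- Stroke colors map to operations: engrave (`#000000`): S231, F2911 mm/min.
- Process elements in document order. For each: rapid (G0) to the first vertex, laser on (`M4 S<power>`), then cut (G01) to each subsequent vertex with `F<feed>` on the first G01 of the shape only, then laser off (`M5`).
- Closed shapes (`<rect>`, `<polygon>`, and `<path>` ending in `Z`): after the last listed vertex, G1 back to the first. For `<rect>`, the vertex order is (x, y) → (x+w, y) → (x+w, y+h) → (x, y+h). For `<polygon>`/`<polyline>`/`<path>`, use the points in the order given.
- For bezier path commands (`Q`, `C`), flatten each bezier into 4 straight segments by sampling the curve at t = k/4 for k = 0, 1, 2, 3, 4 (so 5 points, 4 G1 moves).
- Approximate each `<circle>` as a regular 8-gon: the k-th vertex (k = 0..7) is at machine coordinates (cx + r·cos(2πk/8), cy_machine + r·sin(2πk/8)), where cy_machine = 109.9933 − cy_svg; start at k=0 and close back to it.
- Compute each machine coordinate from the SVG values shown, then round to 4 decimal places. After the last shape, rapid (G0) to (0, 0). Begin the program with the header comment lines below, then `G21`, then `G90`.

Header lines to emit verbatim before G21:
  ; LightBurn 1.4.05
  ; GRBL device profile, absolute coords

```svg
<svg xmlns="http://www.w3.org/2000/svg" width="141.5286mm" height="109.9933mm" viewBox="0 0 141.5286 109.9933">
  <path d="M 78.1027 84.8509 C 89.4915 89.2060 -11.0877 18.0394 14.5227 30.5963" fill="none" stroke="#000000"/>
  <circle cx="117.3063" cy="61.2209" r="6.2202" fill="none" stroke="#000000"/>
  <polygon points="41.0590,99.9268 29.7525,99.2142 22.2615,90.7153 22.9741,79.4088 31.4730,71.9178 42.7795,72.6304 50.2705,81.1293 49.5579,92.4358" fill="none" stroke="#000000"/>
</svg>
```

viewBox `0 0 141.5286 109.9933` with mm width/height → 1 unit = 1 mm. Flip: y_m = 109.9933 − y_svg.

**Shape 1** — `<path>` cubic bezier, stroke `#000000` → engrave (S231, F2911). Control points (SVG): P0=(78.1027,84.8509), P1=(89.4915,89.2060), P2=(-11.0877,18.0394), P3=(14.5227,30.5963); sampled at t=k/4. Machine vertices: (78.1027,25.1424) → (69.3715,33.5482) → (40.9796,55.3454) → (15.2542,75.6047) → (14.5227,79.3970). Open path.

**Shape 2** — `<circle>` circle, stroke `#000000` → engrave (S231, F2911). Machine vertices: (123.5265,48.7724) → (121.7046,53.1707) → (117.3063,54.9926) → (112.9080,53.1707) → (111.0861,48.7724) → (112.9080,44.3741) → (117.3063,42.5522) → (121.7046,44.3741) → (123.5265,48.7724). Closed: final G1 returns to the first vertex.

**Shape 3** — `<polygon>` regular polygon, stroke `#000000` → engrave (S231, F2911). Machine vertices: (41.0590,10.0665) → (29.7525,10.7791) → (22.2615,19.2780) → (22.9741,30.5845) → (31.4730,38.0755) → (42.7795,37.3629) → (50.2705,28.8640) → (49.5579,17.5575) → (41.0590,10.0665). Closed: final G1 returns to the first vertex.

; LightBurn 1.4.05
; GRBL device profile, absolute coords
G21
G90
G0 X78.1027 Y25.1424
M4 S231
G01 X69.3715 Y33.5482 F2911
G01 X40.9796 Y55.3454
G01 X15.2542 Y75.6047
G01 X14.5227 Y79.3970
M5
G0 X123.5265 Y48.7724
M4 S231
G01 X121.7046 Y53.1707 F2911
G01 X117.3063 Y54.9926
G01 X112.9080 Y53.1707
G01 X111.0861 Y48.7724
G01 X112.9080 Y44.3741
G01 X117.3063 Y42.5522
G01 X121.7046 Y44.3741
G01 X123.5265 Y48.7724
M5
G0 X41.0590 Y10.0665
M4 S231
G01 X29.7525 Y10.7791 F2911
G01 X22.2615 Y19.2780
G01 X22.9741 Y30.5845
G01 X31.4730 Y38.0755
G01 X42.7795 Y37.3629
G01 X50.2705 Y28.8640
G01 X49.5579 Y17.5575
G01 X41.0590 Y10.0665
M5
G0 X0.0000 Y0.0000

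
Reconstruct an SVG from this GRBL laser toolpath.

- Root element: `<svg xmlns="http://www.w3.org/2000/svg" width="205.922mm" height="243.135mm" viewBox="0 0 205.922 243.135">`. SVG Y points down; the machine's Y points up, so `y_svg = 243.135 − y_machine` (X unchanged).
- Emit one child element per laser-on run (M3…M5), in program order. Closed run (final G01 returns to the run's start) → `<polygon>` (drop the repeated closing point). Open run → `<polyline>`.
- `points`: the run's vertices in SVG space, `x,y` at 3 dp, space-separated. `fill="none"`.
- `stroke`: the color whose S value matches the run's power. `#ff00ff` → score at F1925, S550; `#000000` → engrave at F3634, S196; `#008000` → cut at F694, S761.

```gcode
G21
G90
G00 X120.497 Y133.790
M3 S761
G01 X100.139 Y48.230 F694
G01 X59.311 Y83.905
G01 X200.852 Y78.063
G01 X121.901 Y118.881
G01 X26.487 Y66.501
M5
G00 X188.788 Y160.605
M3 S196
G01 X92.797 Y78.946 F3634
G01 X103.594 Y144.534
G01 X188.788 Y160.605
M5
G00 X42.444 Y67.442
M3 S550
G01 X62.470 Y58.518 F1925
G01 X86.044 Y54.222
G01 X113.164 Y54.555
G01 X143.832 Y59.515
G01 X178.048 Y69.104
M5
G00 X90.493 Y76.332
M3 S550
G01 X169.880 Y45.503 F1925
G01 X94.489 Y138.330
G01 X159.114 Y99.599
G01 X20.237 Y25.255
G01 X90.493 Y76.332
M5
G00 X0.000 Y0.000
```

Each laser-on run becomes one SVG element. Flip Y back into SVG space with y_svg = 243.135 − y_machine.

Run 1: the run's S761 means `#008000` (cut). The run is open, so emit a `<polyline>` with points (Y-flipped): 120.497,109.345 100.139,194.905 59.311,159.230 200.852,165.072 121.901,124.254 26.487,176.634.

Run 2: the run's S196 means `#000000` (engrave). The run returns to its start, so emit a `<polygon>` with points (Y-flipped): 188.788,82.530 92.797,164.189 103.594,98.601.

Run 3: the run's S550 means `#ff00ff` (score). The run is open, so emit a `<polyline>` with points (Y-flipped): 42.444,175.693 62.470,184.617 86.044,188.913 113.164,188.580 143.832,183.620 178.048,174.031.

Run 4: the run's S550 means `#ff00ff` (score). The run returns to its start, so emit a `<polygon>` with points (Y-flipped): 90.493,166.803 169.880,197.632 94.489,104.805 159.114,143.536 20.237,217.880.

<svg xmlns="http://www.w3.org/2000/svg" width="205.922mm" height="243.135mm" viewBox="0 0 205.922 243.135">
  <polyline points="120.497,109.345 100.139,194.905 59.311,159.230 200.852,165.072 121.901,124.254 26.487,176.634" fill="none" stroke="#008000"/>
  <polygon points="188.788,82.530 92.797,164.189 103.594,98.601" fill="none" stroke="#000000"/>
  <polyline points="42.444,175.693 62.470,184.617 86.044,188.913 113.164,188.580 143.832,183.620 178.048,174.031" fill="none" stroke="#ff00ff"/>
  <polygon points="90.493,166.803 169.880,197.632 94.489,104.805 159.114,143.536 20.237,217.880" fill="none" stroke="#ff00ff"/>
</svg>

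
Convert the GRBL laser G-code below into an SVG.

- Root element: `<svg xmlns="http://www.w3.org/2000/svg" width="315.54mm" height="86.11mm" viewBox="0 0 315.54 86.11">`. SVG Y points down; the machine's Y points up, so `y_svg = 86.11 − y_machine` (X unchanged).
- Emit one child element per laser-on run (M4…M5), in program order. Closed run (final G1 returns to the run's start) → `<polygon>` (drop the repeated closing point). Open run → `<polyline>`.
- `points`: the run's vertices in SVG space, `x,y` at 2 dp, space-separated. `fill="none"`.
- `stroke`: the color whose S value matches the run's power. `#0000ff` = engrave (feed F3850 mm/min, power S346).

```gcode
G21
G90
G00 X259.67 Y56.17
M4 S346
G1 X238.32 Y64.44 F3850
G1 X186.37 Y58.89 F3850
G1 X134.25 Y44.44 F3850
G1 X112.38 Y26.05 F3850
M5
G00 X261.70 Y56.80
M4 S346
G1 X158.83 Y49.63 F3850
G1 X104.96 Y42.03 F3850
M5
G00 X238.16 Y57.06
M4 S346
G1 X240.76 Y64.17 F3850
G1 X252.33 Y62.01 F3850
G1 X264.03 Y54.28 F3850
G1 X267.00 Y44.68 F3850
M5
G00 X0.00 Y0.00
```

<svg xmlns="http://www.w3.org/2000/svg" width="315.54mm" height="86.11mm" viewBox="0 0 315.54 86.11">
  <polyline points="259.67,29.94 238.32,21.67 186.37,27.22 134.25,41.67 112.38,60.06" fill="none" stroke="#0000ff"/>
  <polyline points="261.70,29.31 158.83,36.48 104.96,44.08" fill="none" stroke="#0000ff"/>
  <polyline points="238.16,29.05 240.76,21.94 252.33,24.10 264.03,31.83 267.00,41.43" fill="none" stroke="#0000ff"/>
</svg>

Each laser-on run becomes one SVG element. Flip Y back into SVG space with y_svg = 86.11 − y_machine. Every run uses S346, so all elements get stroke `#0000ff` (engrave).

Run 1: The run is open, so emit a `<polyline>` with points (Y-flipped): 259.67,29.94 238.32,21.67 186.37,27.22 134.25,41.67 112.38,60.06.

Run 2: The run is open, so emit a `<polyline>` with points (Y-flipped): 261.70,29.31 158.83,36.48 104.96,44.08.

Run 3: The run is open, so emit a `<polyline>` with points (Y-flipped): 238.16,29.05 240.76,21.94 252.33,24.10 264.03,31.83 267.00,41.43.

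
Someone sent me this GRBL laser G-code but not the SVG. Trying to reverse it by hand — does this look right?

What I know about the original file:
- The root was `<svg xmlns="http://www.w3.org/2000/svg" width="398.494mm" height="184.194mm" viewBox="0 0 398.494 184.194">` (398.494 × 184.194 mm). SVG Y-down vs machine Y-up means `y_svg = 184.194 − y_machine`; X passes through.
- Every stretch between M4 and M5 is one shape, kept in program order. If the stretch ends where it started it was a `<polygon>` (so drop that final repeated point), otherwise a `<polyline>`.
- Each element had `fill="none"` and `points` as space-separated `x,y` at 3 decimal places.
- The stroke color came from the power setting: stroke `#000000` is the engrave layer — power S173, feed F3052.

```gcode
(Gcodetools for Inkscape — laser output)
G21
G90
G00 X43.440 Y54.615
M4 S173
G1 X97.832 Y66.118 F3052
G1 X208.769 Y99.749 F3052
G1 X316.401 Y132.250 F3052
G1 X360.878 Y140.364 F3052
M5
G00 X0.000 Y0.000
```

<svg xmlns="http://www.w3.org/2000/svg" width="398.494mm" height="184.194mm" viewBox="0 0 398.494 184.194">
  <polyline points="43.440,129.579 97.832,118.076 208.769,84.445 316.401,51.944 360.878,43.830" fill="none" stroke="#000000"/>
</svg>

y_svg = 184.194 − y_m. Every run uses S173, so all elements get stroke `#000000` (engrave).

[1] open run; points: 43.440,129.579 97.832,118.076 208.769,84.445 316.401,51.944 360.878,43.830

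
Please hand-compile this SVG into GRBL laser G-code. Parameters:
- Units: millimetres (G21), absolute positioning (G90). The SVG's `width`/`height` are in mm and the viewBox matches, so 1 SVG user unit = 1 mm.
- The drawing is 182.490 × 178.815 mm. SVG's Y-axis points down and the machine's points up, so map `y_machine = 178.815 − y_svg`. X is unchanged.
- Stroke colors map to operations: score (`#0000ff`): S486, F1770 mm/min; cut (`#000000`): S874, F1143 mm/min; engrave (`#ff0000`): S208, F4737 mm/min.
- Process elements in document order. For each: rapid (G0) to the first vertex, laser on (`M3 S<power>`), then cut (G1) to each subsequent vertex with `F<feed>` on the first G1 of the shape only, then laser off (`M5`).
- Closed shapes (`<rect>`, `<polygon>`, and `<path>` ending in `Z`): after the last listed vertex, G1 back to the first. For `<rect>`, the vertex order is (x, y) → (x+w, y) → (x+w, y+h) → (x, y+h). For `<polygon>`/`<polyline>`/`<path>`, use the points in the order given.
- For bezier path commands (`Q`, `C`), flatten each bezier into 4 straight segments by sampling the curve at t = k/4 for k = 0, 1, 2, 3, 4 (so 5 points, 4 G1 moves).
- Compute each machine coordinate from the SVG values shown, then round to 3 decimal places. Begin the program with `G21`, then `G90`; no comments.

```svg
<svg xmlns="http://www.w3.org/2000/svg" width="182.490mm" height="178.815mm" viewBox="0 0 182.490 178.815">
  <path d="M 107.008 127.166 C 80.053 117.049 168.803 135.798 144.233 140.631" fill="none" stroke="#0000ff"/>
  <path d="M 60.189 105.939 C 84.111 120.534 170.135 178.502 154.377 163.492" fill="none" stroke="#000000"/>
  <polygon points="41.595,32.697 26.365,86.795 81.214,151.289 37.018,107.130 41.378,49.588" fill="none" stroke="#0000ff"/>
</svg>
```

G21
G90
G0 X107.008 Y51.649
M3 S486
G1 X104.908 Y54.493 F1770
G1 X124.726 Y50.523
G1 X144.992 Y43.750
G1 X144.233 Y38.184
M5
G0 X60.189 Y72.876
M3 S874
G1 X87.214 Y55.615 F1143
G1 X122.163 Y32.998
G1 X149.672 Y15.931
G1 X154.377 Y15.323
M5
G0 X41.595 Y146.118
M3 S486
G1 X26.365 Y92.020 F1770
G1 X81.214 Y27.526
G1 X37.018 Y71.685
G1 X41.378 Y129.227
G1 X41.595 Y146.118
M5

Since the viewBox matches the mm dimensions, user units are millimetres directly. The only transform is the Y-flip y_m = 178.815 − y_svg.

Shape 1 is a cubic bezier drawn with `<path>`. Its stroke #0000ff means score at S486, F1770. After flipping Y the toolpath is (107.008,51.649) → (104.908,54.493) → (124.726,50.523) → (144.992,43.750) → (144.233,38.184).

Shape 2 is a cubic bezier drawn with `<path>`. Its stroke #000000 means cut at S874, F1143. After flipping Y the toolpath is (60.189,72.876) → (87.214,55.615) → (122.163,32.998) → (149.672,15.931) → (154.377,15.323).

Shape 3 is a closed polygon drawn with `<polygon>`. Its stroke #0000ff means score at S486, F1770. After flipping Y the toolpath is (41.595,146.118) → (26.365,92.020) → (81.214,27.526) → (37.018,71.685) → (41.378,129.227) → (41.595,146.118), returning to the start.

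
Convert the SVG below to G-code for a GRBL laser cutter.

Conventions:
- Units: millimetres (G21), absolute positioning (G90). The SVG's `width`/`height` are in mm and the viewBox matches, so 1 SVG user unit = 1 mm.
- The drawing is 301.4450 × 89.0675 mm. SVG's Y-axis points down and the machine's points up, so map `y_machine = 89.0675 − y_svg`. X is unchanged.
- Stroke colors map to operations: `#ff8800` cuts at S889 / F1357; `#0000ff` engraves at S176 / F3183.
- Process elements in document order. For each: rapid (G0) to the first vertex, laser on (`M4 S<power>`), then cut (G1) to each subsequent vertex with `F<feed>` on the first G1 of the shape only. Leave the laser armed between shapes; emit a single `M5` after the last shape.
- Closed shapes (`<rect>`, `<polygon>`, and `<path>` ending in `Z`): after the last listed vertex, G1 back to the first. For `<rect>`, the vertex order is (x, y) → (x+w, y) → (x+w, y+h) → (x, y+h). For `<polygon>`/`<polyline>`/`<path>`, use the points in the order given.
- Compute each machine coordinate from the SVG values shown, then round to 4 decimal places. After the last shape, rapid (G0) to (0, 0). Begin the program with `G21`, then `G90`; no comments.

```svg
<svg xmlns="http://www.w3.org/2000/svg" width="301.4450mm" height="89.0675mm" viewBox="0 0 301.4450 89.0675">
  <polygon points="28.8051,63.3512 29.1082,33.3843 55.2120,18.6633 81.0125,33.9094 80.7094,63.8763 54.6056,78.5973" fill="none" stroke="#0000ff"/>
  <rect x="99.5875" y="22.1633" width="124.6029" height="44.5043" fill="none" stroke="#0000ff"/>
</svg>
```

1 u = 1 mm; y_m = 89.0675 − y.

[1] `<polygon>` regular polygon, #0000ff→engrave S176 F3183: (28.8051,25.7163) → (29.1082,55.6832) → (55.2120,70.4042) → (81.0125,55.1581) → (80.7094,25.1912) → (54.6056,10.4702) → (28.8051,25.7163) (closed)

[2] `<rect>` rectangle, #0000ff→engrave S176 F3183: (99.5875,66.9042) → (224.1904,66.9042) → (224.1904,22.3999) → (99.5875,22.3999) → (99.5875,66.9042) (closed)

G21
G90
G0 X28.8051 Y25.7163
M4 S176
G1 X29.1082 Y55.6832 F3183
G1 X55.2120 Y70.4042
G1 X81.0125 Y55.1581
G1 X80.7094 Y25.1912
G1 X54.6056 Y10.4702
G1 X28.8051 Y25.7163
G0 X99.5875 Y66.9042
M4 S176
G1 X224.1904 Y66.9042 F3183
G1 X224.1904 Y22.3999
G1 X99.5875 Y22.3999
G1 X99.5875 Y66.9042
M5
G0 X0.0000 Y0.0000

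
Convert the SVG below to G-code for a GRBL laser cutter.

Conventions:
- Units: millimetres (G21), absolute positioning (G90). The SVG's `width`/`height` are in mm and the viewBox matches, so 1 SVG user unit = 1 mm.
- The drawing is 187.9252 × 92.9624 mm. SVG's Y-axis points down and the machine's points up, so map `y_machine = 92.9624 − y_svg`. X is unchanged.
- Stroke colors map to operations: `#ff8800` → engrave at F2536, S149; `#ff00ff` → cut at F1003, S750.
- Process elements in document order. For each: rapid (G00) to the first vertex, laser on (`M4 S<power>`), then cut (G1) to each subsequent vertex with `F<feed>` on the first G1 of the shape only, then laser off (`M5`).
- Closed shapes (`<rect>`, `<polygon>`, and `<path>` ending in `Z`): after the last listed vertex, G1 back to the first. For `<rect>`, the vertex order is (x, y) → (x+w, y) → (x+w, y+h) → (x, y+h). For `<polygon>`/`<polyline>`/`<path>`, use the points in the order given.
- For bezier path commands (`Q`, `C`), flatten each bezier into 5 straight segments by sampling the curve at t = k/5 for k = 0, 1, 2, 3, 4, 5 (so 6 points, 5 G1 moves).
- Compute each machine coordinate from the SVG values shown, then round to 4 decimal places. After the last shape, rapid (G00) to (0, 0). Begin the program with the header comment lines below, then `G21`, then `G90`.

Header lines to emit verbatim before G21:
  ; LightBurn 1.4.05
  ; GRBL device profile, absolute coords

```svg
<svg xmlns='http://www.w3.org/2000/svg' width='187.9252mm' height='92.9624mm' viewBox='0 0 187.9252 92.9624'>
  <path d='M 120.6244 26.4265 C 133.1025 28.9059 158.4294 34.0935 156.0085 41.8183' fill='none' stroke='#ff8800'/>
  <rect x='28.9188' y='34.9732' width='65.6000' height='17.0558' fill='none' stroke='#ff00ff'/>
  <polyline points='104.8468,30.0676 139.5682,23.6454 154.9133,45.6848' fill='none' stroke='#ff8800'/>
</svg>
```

viewBox `0 0 187.9252 92.9624` with mm width/height → 1 unit = 1 mm. Flip: y_m = 92.9624 − y_svg.

**Shape 1** — `<path>` cubic bezier, stroke `#ff8800` → engrave (S149, F2536). Control points (SVG): P0=(120.6244,26.4265), P1=(133.1025,28.9059), P2=(158.4294,34.0935), P3=(156.0085,41.8183); sampled at t=k/5. Machine vertices: (120.6244,66.5359) → (129.3283,64.7246) → (139.1674,62.2716) → (148.1928,59.1851) → (154.4561,55.4731) → (156.0085,51.1441). Open path.

**Shape 2** — `<rect>` rectangle, stroke `#ff00ff` → cut (S750, F1003). Machine vertices: (28.9188,57.9892) → (94.5188,57.9892) → (94.5188,40.9334) → (28.9188,40.9334) → (28.9188,57.9892). Closed: final G1 returns to the first vertex.

**Shape 3** — `<polyline>` open polyline, stroke `#ff8800` → engrave (S149, F2536). Machine vertices: (104.8468,62.8948) → (139.5682,69.3170) → (154.9133,47.2776). Open path.

; LightBurn 1.4.05
; GRBL device profile, absolute coords
G21
G90
G00 X120.6244 Y66.5359
M4 S149
G1 X129.3283 Y64.7246 F2536
G1 X139.1674 Y62.2716
G1 X148.1928 Y59.1851
G1 X154.4561 Y55.4731
G1 X156.0085 Y51.1441
M5
G00 X28.9188 Y57.9892
M4 S750
G1 X94.5188 Y57.9892 F1003
G1 X94.5188 Y40.9334
G1 X28.9188 Y40.9334
G1 X28.9188 Y57.9892
M5
G00 X104.8468 Y62.8948
M4 S149
G1 X139.5682 Y69.3170 F2536
G1 X154.9133 Y47.2776
M5
G00 X0.0000 Y0.0000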